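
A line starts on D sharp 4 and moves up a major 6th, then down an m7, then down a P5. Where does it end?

D#4 up a major sixth → B#4 (9 semitones).
Down a minor seventh from B#4: C##4 (10 semitones down).
C##4 down a perfect fifth → F##3 (7 semitones).

F double-sharp 3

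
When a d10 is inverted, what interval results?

First reduce the compound diminished tenth to its simple form, a diminished third.
Inverted interval numbers add to nine, so a third pairs with a sixth (3 + 6 = 9).
The quality also flips — diminished becomes augmented — giving an augmented sixth.

A6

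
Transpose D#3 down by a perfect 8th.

D#2

The letter stays D (same as the start), shifted an octave down.
A perfect octave spans 12 semitones, so from D#3 the target pitch is D#2.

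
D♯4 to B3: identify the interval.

Descending from D#4 to B3 is the same interval as ascending B3 to D#4.
B to D spans three letter names (B-C-D): a third.
Counting semitones, B3→D#4 is 4, which is the major third.

major third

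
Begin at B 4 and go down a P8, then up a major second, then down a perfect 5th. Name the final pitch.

F sharp 3

Down a perfect octave from B4: B3 (12 semitones down).
A major second up from B3 is C#4.
A perfect fifth down from C#4 is F#3.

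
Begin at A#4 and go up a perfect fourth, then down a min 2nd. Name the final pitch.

C##5

Up a perfect fourth from A#4: D#5 (5 semitones up).
Down a minor second from D#5: C##5 (1 semitone down).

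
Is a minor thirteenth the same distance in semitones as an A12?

Both span 20 semitones: a minor thirteenth and an augmented twelfth are the same chromatic distance.

Yes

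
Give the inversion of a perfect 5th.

The rule of nine gives the new number: 9 − 5 = 4, so a fifth becomes a fourth.
Quality inverts too: perfect stays perfect. That makes the inversion a perfect fourth.

P4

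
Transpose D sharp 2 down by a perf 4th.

The fourth takes the letter from D down to A.
A perfect fourth spans 5 semitones, so from D#2 the target pitch is A#1.

A sharp 1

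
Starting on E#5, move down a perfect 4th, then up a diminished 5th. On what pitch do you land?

A perfect fourth down from E#5 is B#4.
Up a diminished fifth from B#4: F#5 (6 semitones up).

F#5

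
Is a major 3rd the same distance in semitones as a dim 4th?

Yes

Both span 4 semitones: a major third and a diminished fourth are the same chromatic distance.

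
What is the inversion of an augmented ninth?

First reduce the compound augmented ninth to its simple form, an augmented second.
Interval numbers invert to sum to nine: 2 + 7 = 9, so a second inverts to a seventh.
Quality inverts too: augmented becomes diminished. That makes the inversion a diminished seventh.

diminished seventh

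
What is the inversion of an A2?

diminished 7th

The rule of nine gives the new number: 9 − 2 = 7, so a second becomes a seventh.
The quality also flips — augmented becomes diminished — giving a diminished seventh.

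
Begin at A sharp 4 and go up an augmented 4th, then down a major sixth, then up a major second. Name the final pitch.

A#4 up an augmented fourth → D##5 (6 semitones).
A major sixth down from D##5 is F##4.
Up a major second from F##4: G##4 (2 semitones up).

G double-sharp 4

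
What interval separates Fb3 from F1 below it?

diminished fifteenth

Descending from Fb3 to F1 is the same interval as ascending F1 to Fb3.
F to F is the same letter name, plus 2 octaves — that makes it a fifteenth of some quality.
A perfect fifteenth would be 24 semitones; F1 to Fb3 is 23, one semitone narrower, so the interval is diminished.
(Equivalently, a compound diminished octave: a diminished octave plus an octave.)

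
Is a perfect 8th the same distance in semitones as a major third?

A perfect octave spans 12 semitones; a major third spans 4 semitones. They differ by 8.

No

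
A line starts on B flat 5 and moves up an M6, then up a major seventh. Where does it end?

F sharp 7

A major sixth up from Bb5 is G6.
Up a major seventh from G6: F#7 (11 semitones up).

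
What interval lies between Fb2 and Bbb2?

perfect 4th

F to B spans four letter names (F-G-A-B) — that makes it a fourth of some quality.
Fb2 to Bbb2 is 5 semitones, matching the perfect fourth exactly, so the quality is perfect.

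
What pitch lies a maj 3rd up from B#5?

Counting three letter names up from B lands on D.
Moving 4 semitones up from B#5 (the size of a major third) reaches D##6.

D##6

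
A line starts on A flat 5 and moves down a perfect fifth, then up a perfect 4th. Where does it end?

G flat 5

Down a perfect fifth from Ab5: Db5 (7 semitones down).
A perfect fourth up from Db5 is Gb5.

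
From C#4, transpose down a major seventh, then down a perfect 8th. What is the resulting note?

Down a major seventh from C#4: D3 (11 semitones down).
D3 down a perfect octave → D2 (12 semitones).

D2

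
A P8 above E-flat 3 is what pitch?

E-flat 4

For an octave the letter name doesn't change: still E, an octave up.
A perfect octave is 12 semitones; 12 semitones up from Eb3 gives Eb4.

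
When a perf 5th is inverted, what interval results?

P4

The rule of nine gives the new number: 9 − 5 = 4, so a fifth becomes a fourth.
The quality also flips — perfect stays perfect — giving a perfect fourth.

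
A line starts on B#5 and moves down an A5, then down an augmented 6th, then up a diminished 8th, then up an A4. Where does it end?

Down an augmented fifth from B#5: E5 (8 semitones down).
Down an augmented sixth from E5: Gb4 (10 semitones down).
Up a diminished octave from Gb4: Gbb5 (11 semitones up).
An augmented fourth up from Gbb5 is Cb6.

Cb6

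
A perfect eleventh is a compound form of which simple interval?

Take out an octave (7 from the number): 11 − 7 = 4.
So a perfect eleventh is an octave plus a perfect fourth. The quality is unchanged.

perfect 4th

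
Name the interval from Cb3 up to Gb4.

P12

C to G spans five letter names (C-D-E-F-G), plus an octave, so the interval is some kind of twelfth.
Counting semitones, Cb3→Gb4 is 19, which is the perfect twelfth.
(Equivalently, a compound perfect fifth: a perfect fifth plus an octave.)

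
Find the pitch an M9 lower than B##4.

Counting two letter names plus an octave down from B lands on A.
Moving 14 semitones down from B##4 (the size of a major ninth) reaches A##3.

A##3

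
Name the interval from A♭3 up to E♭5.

A to E spans five letter names (A-B-C-D-E), plus an octave: a twelfth.
Counting semitones, Ab3→Eb5 is 19, which is the perfect twelfth.
(Equivalently, a compound perfect fifth: a perfect fifth plus an octave.)

perfect twelfth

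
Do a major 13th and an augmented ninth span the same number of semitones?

21 semitones (major thirteenth) vs 15 semitones (augmented ninth): not equal.

No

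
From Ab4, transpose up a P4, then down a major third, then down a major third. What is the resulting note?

Ab4 up a perfect fourth → Db5 (5 semitones).
A major third down from Db5 is Bbb4.
Bbb4 down a major third → Gbb4 (4 semitones).

Gbb4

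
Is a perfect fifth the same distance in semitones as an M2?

No

A perfect fifth spans 7 semitones; a major second spans 2 semitones. They differ by 5.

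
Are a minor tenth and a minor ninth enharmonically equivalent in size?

No

A minor tenth spans 15 semitones; a minor ninth spans 13 semitones. They differ by 2.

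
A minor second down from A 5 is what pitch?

G sharp 5

Two letter names down from A: G.
A minor second is 1 semitone; 1 semitone down from A5 gives G#5.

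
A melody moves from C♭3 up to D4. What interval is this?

C to D spans two letter names (C-D), plus an octave: a ninth.
The major ninth is 14 semitones; here we have 15, one semitone wider: augmented.
(Equivalently, a compound augmented second: an augmented second plus an octave.)

augmented 9th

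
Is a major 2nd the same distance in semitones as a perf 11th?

No

A major second is 2 semitones but a perfect eleventh is 17 semitones — different sizes.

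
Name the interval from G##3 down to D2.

Descending from G##3 to D2 is the same interval as ascending D2 to G##3.
D to G spans four letter names (D-E-F-G), plus an octave, so the interval is some kind of eleventh.
A perfect eleventh would be 17 semitones; D2 to G##3 is 19, two semitones wider, so the interval is doubly augmented.
(Equivalently, a compound doubly augmented fourth: a doubly augmented fourth plus an octave.)

doubly augmented 11th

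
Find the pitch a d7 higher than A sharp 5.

G 6

The seventh takes the letter from A up to G.
A diminished seventh is 9 semitones; 9 semitones up from A#5 gives G6.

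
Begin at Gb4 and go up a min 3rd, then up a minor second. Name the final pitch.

Cbb5

Up a minor third from Gb4: Bbb4 (3 semitones up).
A minor second up from Bbb4 is Cbb5.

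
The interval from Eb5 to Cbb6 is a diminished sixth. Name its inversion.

The rule of nine gives the new number: 9 − 6 = 3, so a sixth becomes a third.
Quality inverts too: diminished becomes augmented. That makes the inversion an augmented third.

A3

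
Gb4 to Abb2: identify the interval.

M14

Descending from Gb4 to Abb2 is the same interval as ascending Abb2 to Gb4.
A to G spans seven letter names (A-B-C-D-E-F-G), plus an octave, so the interval is some kind of fourteenth.
Counting semitones, Abb2→Gb4 is 23, which is the major fourteenth.
(Equivalently, a compound major seventh: a major seventh plus an octave.)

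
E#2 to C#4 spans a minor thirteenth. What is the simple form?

minor 6th

Subtracting seven from the interval number removes an octave: 13 − 7 = 6.
So a minor thirteenth is an octave plus a minor sixth. The quality is unchanged.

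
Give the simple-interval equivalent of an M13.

major 6th

Subtracting seven from the interval number removes an octave: 13 − 7 = 6.
So a major thirteenth is an octave plus a major sixth. The quality is unchanged.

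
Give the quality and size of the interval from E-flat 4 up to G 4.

E to G spans three letter names (E-F-G), so the interval is some kind of third.
Eb4 to G4 is 4 semitones, matching the major third exactly, so the quality is major.

M3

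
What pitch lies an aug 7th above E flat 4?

Seven letter names up from E: D.
Moving 12 semitones up from Eb4 (the size of an augmented seventh) reaches D#5.

D sharp 5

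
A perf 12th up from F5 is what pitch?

C7

The twelfth's letter: F up five letter names plus an octave → C.
Moving 19 semitones up from F5 (the size of a perfect twelfth) reaches C7.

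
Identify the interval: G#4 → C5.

d4

G to C spans four letter names (G-A-B-C): a fourth.
The perfect fourth is 5 semitones; here we have 4, one semitone narrower: diminished.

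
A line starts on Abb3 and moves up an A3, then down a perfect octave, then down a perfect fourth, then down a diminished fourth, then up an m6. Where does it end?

Abb3 up an augmented third → C4 (5 semitones).
Down a perfect octave from C4: C3 (12 semitones down).
Down a perfect fourth from C3: G2 (5 semitones down).
A diminished fourth down from G2 is D#2.
A minor sixth up from D#2 is B2.

B2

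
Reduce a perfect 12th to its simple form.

P5

Subtracting seven from the interval number removes an octave: 12 − 7 = 5.
So a perfect twelfth is an octave plus a perfect fifth. The quality is unchanged.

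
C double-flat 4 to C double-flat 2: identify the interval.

perfect 15th

Descending from Cbb4 to Cbb2 is the same interval as ascending Cbb2 to Cbb4.
C to C is the same letter name, plus 2 octaves — that makes it a fifteenth of some quality.
The perfect fifteenth spans 24 semitones, and Cbb2 to Cbb4 is exactly 24 semitones — so this is a perfect fifteenth.
(Equivalently, a compound perfect octave: a perfect octave plus an octave.)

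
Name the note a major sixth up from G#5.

E#6

Six letter names up from G: E.
A major sixth spans 9 semitones, so from G#5 the target pitch is E#6.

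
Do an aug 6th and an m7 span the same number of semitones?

Both span 10 semitones: an augmented sixth and a minor seventh are the same chromatic distance.

Yes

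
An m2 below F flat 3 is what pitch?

Two letter names down from F: E.
A minor second spans 1 semitone, so from Fb3 the target pitch is Eb3.

E flat 3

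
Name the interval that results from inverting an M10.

First reduce the compound major tenth to its simple form, a major third.
Inverted interval numbers add to nine, so a third pairs with a sixth (3 + 6 = 9).
Quality inverts too: major becomes minor. That makes the inversion a minor sixth.

minor 6th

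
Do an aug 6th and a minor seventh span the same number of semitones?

An augmented sixth spans 10 semitones, and a minor seventh also spans 10 semitones — they're enharmonic.

Yes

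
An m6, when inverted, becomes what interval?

The rule of nine gives the new number: 9 − 6 = 3, so a sixth becomes a third.
Quality inverts too: minor becomes major. That makes the inversion a major third.

major third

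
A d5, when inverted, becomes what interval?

A4

Inverted interval numbers add to nine, so a fifth pairs with a fourth (5 + 4 = 9).
And diminished becomes augmented under inversion, so we get an augmented fourth.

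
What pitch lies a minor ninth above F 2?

The ninth's letter: F up two letter names plus an octave → G.
A minor ninth spans 13 semitones, so from F2 the target pitch is Gb3.

G-flat 3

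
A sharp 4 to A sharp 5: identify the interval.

A to A is the same letter name, plus an octave: an octave.
Counting semitones, A#4→A#5 is 12, which is the perfect octave.

perfect octave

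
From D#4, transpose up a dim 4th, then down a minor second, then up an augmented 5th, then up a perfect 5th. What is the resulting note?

G##5

Up a diminished fourth from D#4: G4 (4 semitones up).
A minor second down from G4 is F#4.
F#4 up an augmented fifth → C##5 (8 semitones).
A perfect fifth up from C##5 is G##5.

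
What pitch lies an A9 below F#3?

Counting two letter names plus an octave down from F lands on E.
An augmented ninth is 15 semitones; 15 semitones down from F#3 gives Eb2.

Eb2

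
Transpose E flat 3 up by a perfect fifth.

B flat 3

Counting five letter names up from E lands on B.
A perfect fifth spans 7 semitones, so from Eb3 the target pitch is Bb3.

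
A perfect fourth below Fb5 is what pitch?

Cb5

Counting four letter names down from F lands on C.
A perfect fourth is 5 semitones; 5 semitones down from Fb5 gives Cb5.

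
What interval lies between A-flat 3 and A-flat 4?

perfect octave

A to A is the same letter name, plus an octave: an octave.
The perfect octave spans 12 semitones, and Ab3 to Ab4 is exactly 12 semitones — so this is a perfect octave.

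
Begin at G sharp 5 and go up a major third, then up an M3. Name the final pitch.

G#5 up a major third → B#5 (4 semitones).
A major third up from B#5 is D##6.

D double-sharp 6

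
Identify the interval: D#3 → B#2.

Descending from D#3 to B#2 is the same interval as ascending B#2 to D#3.
B to D spans three letter names (B-C-D): a third.
B#2 to D#3 is 3 semitones, a half step short of the major third (4), so this is minor.

m3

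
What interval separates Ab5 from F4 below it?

Descending from Ab5 to F4 is the same interval as ascending F4 to Ab5.
F to A spans three letter names (F-G-A), plus an octave: a tenth.
F4 to Ab5 is 15 semitones, a half step short of the major tenth (16), so this is minor.
(Equivalently, a compound minor third: a minor third plus an octave.)

m10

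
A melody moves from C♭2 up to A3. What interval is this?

augmented 13th

C to A spans six letter names (C-D-E-F-G-A), plus an octave: a thirteenth.
Cb2 to A3 spans 22 semitones — one semitone wider than the major thirteenth (21) — giving an augmented thirteenth.
(Equivalently, a compound augmented sixth: an augmented sixth plus an octave.)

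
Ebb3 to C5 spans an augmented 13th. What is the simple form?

A6

Take out an octave (7 from the number): 13 − 7 = 6.
Quality carries through unchanged, so the simple form is an augmented sixth.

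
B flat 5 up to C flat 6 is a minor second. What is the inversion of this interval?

Interval numbers invert to sum to nine: 2 + 7 = 9, so a second inverts to a seventh.
And minor becomes major under inversion, so we get a major seventh.

major 7th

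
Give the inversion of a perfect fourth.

perfect fifth

The rule of nine gives the new number: 9 − 4 = 5, so a fourth becomes a fifth.
The quality also flips — perfect stays perfect — giving a perfect fifth.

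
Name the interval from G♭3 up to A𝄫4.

minor ninth

G to A spans two letter names (G-A), plus an octave — that makes it a ninth of some quality.
A major ninth would be 14 semitones, but Gb3 to Abb4 is 13 — one semitone narrower, making it a minor ninth.
(Equivalently, a compound minor second: a minor second plus an octave.)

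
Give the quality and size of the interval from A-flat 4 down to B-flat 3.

Descending from Ab4 to Bb3 is the same interval as ascending Bb3 to Ab4.
B to A spans seven letter names (B-C-D-E-F-G-A), so the interval is some kind of seventh.
At 10 semitones, Bb3→Ab4 falls one short of a major seventh: minor.

minor 7th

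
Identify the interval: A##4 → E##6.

A to E spans five letter names (A-B-C-D-E), plus an octave, so the interval is some kind of twelfth.
A##4 to E##6 is 19 semitones, matching the perfect twelfth exactly, so the quality is perfect.
(Equivalently, a compound perfect fifth: a perfect fifth plus an octave.)

P12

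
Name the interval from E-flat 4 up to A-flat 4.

E to A spans four letter names (E-F-G-A): a fourth.
Eb4 to Ab4 is 5 semitones, matching the perfect fourth exactly, so the quality is perfect.

perfect fourth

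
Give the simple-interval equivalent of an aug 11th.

augmented 4th

Take out an octave (7 from the number): 11 − 7 = 4.
That makes an augmented eleventh a compound augmented fourth — an octave plus an augmented fourth.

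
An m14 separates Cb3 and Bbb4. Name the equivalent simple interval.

minor 7th

Each octave removed subtracts seven from the number: 14 − 7 = 7.
So a minor fourteenth is an octave plus a minor seventh. The quality is unchanged.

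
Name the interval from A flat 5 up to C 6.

A to C spans three letter names (A-B-C) — that makes it a third of some quality.
Counting semitones, Ab5→C6 is 4, which is the major third.

M3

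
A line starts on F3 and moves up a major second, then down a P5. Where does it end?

A major second up from F3 is G3.
Down a perfect fifth from G3: C3 (7 semitones down).

C3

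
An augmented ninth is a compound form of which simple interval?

augmented 2nd

Subtracting seven from the interval number removes an octave: 9 − 7 = 2.
Quality carries through unchanged, so the simple form is an augmented second.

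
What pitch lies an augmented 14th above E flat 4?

D sharp 6

Seven letters up from E (plus an octave) reaches D.
An augmented fourteenth is 24 semitones; 24 semitones up from Eb4 gives D#6.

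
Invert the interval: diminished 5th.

The rule of nine gives the new number: 9 − 5 = 4, so a fifth becomes a fourth.
The quality also flips — diminished becomes augmented — giving an augmented fourth.

augmented fourth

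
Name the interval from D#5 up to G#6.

D to G spans four letter names (D-E-F-G), plus an octave, so the interval is some kind of eleventh.
D#5 to G#6 is 17 semitones, matching the perfect eleventh exactly, so the quality is perfect.
(Equivalently, a compound perfect fourth: a perfect fourth plus an octave.)

P11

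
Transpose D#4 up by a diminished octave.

D5

An octave keeps the letter name D, an octave up from D.
A diminished octave is 11 semitones; 11 semitones up from D#4 gives D5.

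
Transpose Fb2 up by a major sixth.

The sixth takes the letter from F up to D.
A major sixth is 9 semitones; 9 semitones up from Fb2 gives Db3.

Db3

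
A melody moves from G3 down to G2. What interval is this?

Descending from G3 to G2 is the same interval as ascending G2 to G3.
G to G is the same letter name, plus an octave — that makes it an octave of some quality.
G2 to G3 is 12 semitones, matching the perfect octave exactly, so the quality is perfect.

perfect octave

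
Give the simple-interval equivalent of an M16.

Take out 2 octaves (14 from the number): 16 − 14 = 2.
That makes a major sixteenth a compound major second — 2 octaves plus a major second.

major 2nd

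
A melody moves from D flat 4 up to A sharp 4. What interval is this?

D to A spans five letter names (D-E-F-G-A) — that makes it a fifth of some quality.
Db4 to A#4 spans 9 semitones — two semitones wider than the perfect fifth (7) — giving a doubly augmented fifth.

AA5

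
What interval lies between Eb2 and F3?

major ninth

E to F spans two letter names (E-F), plus an octave — that makes it a ninth of some quality.
Eb2 to F3 is 14 semitones, matching the major ninth exactly, so the quality is major.
(Equivalently, a compound major second: a major second plus an octave.)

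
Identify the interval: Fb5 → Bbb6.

F to B spans four letter names (F-G-A-B), plus an octave, so the interval is some kind of eleventh.
The perfect eleventh spans 17 semitones, and Fb5 to Bbb6 is exactly 17 semitones — so this is a perfect eleventh.
(Equivalently, a compound perfect fourth: a perfect fourth plus an octave.)

perfect 11th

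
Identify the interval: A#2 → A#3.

A to A is the same letter name, plus an octave — that makes it an octave of some quality.
Counting semitones, A#2→A#3 is 12, which is the perfect octave.

perfect octave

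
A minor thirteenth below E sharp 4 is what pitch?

G double-sharp 2

Counting six letter names plus an octave down from E lands on G.
Moving 20 semitones down from E#4 (the size of a minor thirteenth) reaches G##2.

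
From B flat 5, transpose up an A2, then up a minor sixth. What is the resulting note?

A 6

Up an augmented second from Bb5: C#6 (3 semitones up).
C#6 up a minor sixth → A6 (8 semitones).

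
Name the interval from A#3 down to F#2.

Descending from A#3 to F#2 is the same interval as ascending F#2 to A#3.
F to A spans three letter names (F-G-A), plus an octave: a tenth.
Counting semitones, F#2→A#3 is 16, which is the major tenth.
(Equivalently, a compound major third: a major third plus an octave.)

major 10th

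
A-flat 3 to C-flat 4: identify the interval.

m3

A to C spans three letter names (A-B-C): a third.
A major third would be 4 semitones, but Ab3 to Cb4 is 3 — one semitone narrower, making it a minor third.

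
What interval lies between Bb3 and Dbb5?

diminished 10th

B to D spans three letter names (B-C-D), plus an octave, so the interval is some kind of tenth.
A major tenth would be 16 semitones; Bb3 to Dbb5 is 14, two semitones narrower, so the interval is diminished.
(Equivalently, a compound diminished third: a diminished third plus an octave.)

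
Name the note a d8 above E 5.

E flat 6

An octave keeps the letter name E, an octave up from E.
A diminished octave spans 11 semitones, so from E5 the target pitch is Eb6.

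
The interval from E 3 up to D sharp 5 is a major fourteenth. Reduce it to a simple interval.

major seventh

Each octave removed subtracts seven from the number: 14 − 7 = 7.
So a major fourteenth is an octave plus a major seventh. The quality is unchanged.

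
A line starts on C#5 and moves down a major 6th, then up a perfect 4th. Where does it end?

A4

A major sixth down from C#5 is E4.
E4 up a perfect fourth → A4 (5 semitones).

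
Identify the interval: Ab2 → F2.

Descending from Ab2 to F2 is the same interval as ascending F2 to Ab2.
F to A spans three letter names (F-G-A), so the interval is some kind of third.
At 3 semitones, F2→Ab2 falls one short of a major third: minor.

minor third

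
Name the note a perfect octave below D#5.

An octave keeps the letter name D, an octave down from D.
Moving 12 semitones down from D#5 (the size of a perfect octave) reaches D#4.

D#4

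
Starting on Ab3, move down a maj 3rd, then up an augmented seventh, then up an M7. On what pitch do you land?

Ab3 down a major third → Fb3 (4 semitones).
An augmented seventh up from Fb3 is E4.
E4 up a major seventh → D#5 (11 semitones).

D#5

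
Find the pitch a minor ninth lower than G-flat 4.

F 3

Two letters down from G (plus an octave) reaches F.
A minor ninth is 13 semitones; 13 semitones down from Gb4 gives F3.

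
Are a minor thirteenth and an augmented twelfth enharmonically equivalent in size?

Yes

A minor thirteenth spans 20 semitones, and an augmented twelfth also spans 20 semitones — they're enharmonic.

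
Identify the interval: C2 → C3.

C to C is the same letter name, plus an octave — that makes it an octave of some quality.
C2 to C3 is 12 semitones, matching the perfect octave exactly, so the quality is perfect.

P8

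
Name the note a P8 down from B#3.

B#2

For an octave the letter name doesn't change: still B, an octave down.
A perfect octave spans 12 semitones, so from B#3 the target pitch is B#2.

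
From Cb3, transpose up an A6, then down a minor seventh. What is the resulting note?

Cb3 up an augmented sixth → A3 (10 semitones).
A minor seventh down from A3 is B2.

B2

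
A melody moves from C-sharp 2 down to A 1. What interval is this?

Descending from C#2 to A1 is the same interval as ascending A1 to C#2.
A to C spans three letter names (A-B-C) — that makes it a third of some quality.
The major third spans 4 semitones, and A1 to C#2 is exactly 4 semitones — so this is a major third.

major third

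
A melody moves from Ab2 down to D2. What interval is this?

Descending from Ab2 to D2 is the same interval as ascending D2 to Ab2.
D to A spans five letter names (D-E-F-G-A), so the interval is some kind of fifth.
The perfect fifth is 7 semitones; here we have 6, one semitone narrower: diminished.

d5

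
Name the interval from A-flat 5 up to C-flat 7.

minor 10th

A to C spans three letter names (A-B-C), plus an octave: a tenth.
Ab5 to Cb7 is 15 semitones, a half step short of the major tenth (16), so this is minor.
(Equivalently, a compound minor third: a minor third plus an octave.)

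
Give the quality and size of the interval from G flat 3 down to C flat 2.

Descending from Gb3 to Cb2 is the same interval as ascending Cb2 to Gb3.
C to G spans five letter names (C-D-E-F-G), plus an octave — that makes it a twelfth of some quality.
The perfect twelfth spans 19 semitones, and Cb2 to Gb3 is exactly 19 semitones — so this is a perfect twelfth.
(Equivalently, a compound perfect fifth: a perfect fifth plus an octave.)

perfect twelfth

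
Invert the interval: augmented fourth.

diminished fifth

Inverted interval numbers add to nine, so a fourth pairs with a fifth (4 + 5 = 9).
The quality also flips — augmented becomes diminished — giving a diminished fifth.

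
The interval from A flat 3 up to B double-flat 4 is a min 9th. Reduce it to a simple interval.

Each octave removed subtracts seven from the number: 9 − 7 = 2.
Quality carries through unchanged, so the simple form is a minor second.

minor second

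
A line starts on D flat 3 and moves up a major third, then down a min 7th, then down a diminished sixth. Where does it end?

B sharp 1

A major third up from Db3 is F3.
Down a minor seventh from F3: G2 (10 semitones down).
G2 down a diminished sixth → B#1 (7 semitones).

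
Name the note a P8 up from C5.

For an octave the letter name doesn't change: still C, an octave up.
A perfect octave spans 12 semitones, so from C5 the target pitch is C6.

C6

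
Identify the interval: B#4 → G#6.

B to G spans six letter names (B-C-D-E-F-G), plus an octave: a thirteenth.
At 20 semitones, B#4→G#6 falls one short of a major thirteenth: minor.
(Equivalently, a compound minor sixth: a minor sixth plus an octave.)

minor thirteenth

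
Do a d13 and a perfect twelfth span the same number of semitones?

Yes

A diminished thirteenth = 19 semitones = a perfect twelfth; enharmonically equal.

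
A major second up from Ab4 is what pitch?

Bb4

The second takes the letter from A up to B.
Moving 2 semitones up from Ab4 (the size of a major second) reaches Bb4.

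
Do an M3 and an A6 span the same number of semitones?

No

4 semitones (major third) vs 10 semitones (augmented sixth): not equal.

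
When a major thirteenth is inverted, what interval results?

m3

First reduce the compound major thirteenth to its simple form, a major sixth.
The rule of nine gives the new number: 9 − 6 = 3, so a sixth becomes a third.
The quality also flips — major becomes minor — giving a minor third.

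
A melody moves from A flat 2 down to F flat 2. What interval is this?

major third

Descending from Ab2 to Fb2 is the same interval as ascending Fb2 to Ab2.
F to A spans three letter names (F-G-A), so the interval is some kind of third.
Fb2 to Ab2 is 4 semitones, matching the major third exactly, so the quality is major.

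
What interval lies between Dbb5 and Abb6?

D to A spans five letter names (D-E-F-G-A), plus an octave: a twelfth.
Dbb5 to Abb6 is 19 semitones, matching the perfect twelfth exactly, so the quality is perfect.
(Equivalently, a compound perfect fifth: a perfect fifth plus an octave.)

P12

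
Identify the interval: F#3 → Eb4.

F to E spans seven letter names (F-G-A-B-C-D-E): a seventh.
A major seventh would be 11 semitones; F#3 to Eb4 is 9, two semitones narrower, so the interval is diminished.

diminished seventh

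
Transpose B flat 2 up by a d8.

For an octave the letter name doesn't change: still B, an octave up.
A diminished octave is 11 semitones; 11 semitones up from Bb2 gives Bbb3.

B double-flat 3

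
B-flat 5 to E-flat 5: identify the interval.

Descending from Bb5 to Eb5 is the same interval as ascending Eb5 to Bb5.
E to B spans five letter names (E-F-G-A-B): a fifth.
The perfect fifth spans 7 semitones, and Eb5 to Bb5 is exactly 7 semitones — so this is a perfect fifth.

perfect fifth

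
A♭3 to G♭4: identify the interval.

A to G spans seven letter names (A-B-C-D-E-F-G), so the interval is some kind of seventh.
A major seventh would be 11 semitones, but Ab3 to Gb4 is 10 — one semitone narrower, making it a minor seventh.

minor seventh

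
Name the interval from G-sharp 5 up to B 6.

minor 10th

G to B spans three letter names (G-A-B), plus an octave, so the interval is some kind of tenth.
A major tenth would be 16 semitones, but G#5 to B6 is 15 — one semitone narrower, making it a minor tenth.
(Equivalently, a compound minor third: a minor third plus an octave.)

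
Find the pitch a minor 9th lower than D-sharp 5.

Two letters down from D (plus an octave) reaches C.
Moving 13 semitones down from D#5 (the size of a minor ninth) reaches C##4.

C-double-sharp 4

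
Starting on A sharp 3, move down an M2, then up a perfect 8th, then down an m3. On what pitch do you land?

E sharp 4

A#3 down a major second → G#3 (2 semitones).
G#3 up a perfect octave → G#4 (12 semitones).
Down a minor third from G#4: E#4 (3 semitones down).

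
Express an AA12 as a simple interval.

Each octave removed subtracts seven from the number: 12 − 7 = 5.
That makes a doubly augmented twelfth a compound doubly augmented fifth — an octave plus a doubly augmented fifth.

AA5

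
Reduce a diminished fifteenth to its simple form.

diminished octave

Each octave removed subtracts seven from the number: 15 − 7 = 8.
So a diminished fifteenth is an octave plus a diminished octave. The quality is unchanged.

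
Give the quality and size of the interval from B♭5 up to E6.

B to E spans four letter names (B-C-D-E), so the interval is some kind of fourth.
Bb5 to E6 spans 6 semitones — one semitone wider than the perfect fourth (5) — giving an augmented fourth.

A4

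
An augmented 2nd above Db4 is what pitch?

E4

The second takes the letter from D up to E.
Moving 3 semitones up from Db4 (the size of an augmented second) reaches E4.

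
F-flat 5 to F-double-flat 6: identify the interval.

diminished octave

F to F is the same letter name, plus an octave — that makes it an octave of some quality.
A perfect octave would be 12 semitones; Fb5 to Fbb6 is 11, one semitone narrower, so the interval is diminished.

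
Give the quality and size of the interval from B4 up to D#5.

major third

B to D spans three letter names (B-C-D): a third.
Counting semitones, B4→D#5 is 4, which is the major third.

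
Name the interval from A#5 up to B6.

A to B spans two letter names (A-B), plus an octave — that makes it a ninth of some quality.
A major ninth would be 14 semitones, but A#5 to B6 is 13 — one semitone narrower, making it a minor ninth.
(Equivalently, a compound minor second: a minor second plus an octave.)

minor 9th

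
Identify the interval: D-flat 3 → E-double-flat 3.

D to E spans two letter names (D-E) — that makes it a second of some quality.
A major second would be 2 semitones, but Db3 to Ebb3 is 1 — one semitone narrower, making it a minor second.

minor second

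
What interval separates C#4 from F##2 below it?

Descending from C#4 to F##2 is the same interval as ascending F##2 to C#4.
F to C spans five letter names (F-G-A-B-C), plus an octave, so the interval is some kind of twelfth.
A perfect twelfth would be 19 semitones; F##2 to C#4 is 18, one semitone narrower, so the interval is diminished.
(Equivalently, a compound diminished fifth: a diminished fifth plus an octave.)

diminished twelfth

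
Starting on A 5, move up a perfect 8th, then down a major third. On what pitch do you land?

A5 up a perfect octave → A6 (12 semitones).
A major third down from A6 is F6.

F 6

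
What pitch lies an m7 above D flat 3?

Seven letter names up from D: C.
A minor seventh spans 10 semitones, so from Db3 the target pitch is Cb4.

C flat 4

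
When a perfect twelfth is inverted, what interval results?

First reduce the compound perfect twelfth to its simple form, a perfect fifth.
The rule of nine gives the new number: 9 − 5 = 4, so a fifth becomes a fourth.
Quality inverts too: perfect stays perfect. That makes the inversion a perfect fourth.

P4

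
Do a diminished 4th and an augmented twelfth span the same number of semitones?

No

4 semitones (diminished fourth) vs 20 semitones (augmented twelfth): not equal.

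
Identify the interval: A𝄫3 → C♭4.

A to C spans three letter names (A-B-C) — that makes it a third of some quality.
Counting semitones, Abb3→Cb4 is 4, which is the major third.

major 3rd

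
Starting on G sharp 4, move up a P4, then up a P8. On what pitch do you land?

C sharp 6

G#4 up a perfect fourth → C#5 (5 semitones).
C#5 up a perfect octave → C#6 (12 semitones).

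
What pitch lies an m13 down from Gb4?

Bb2

The thirteenth's letter: G down six letter names plus an octave → B.
Moving 20 semitones down from Gb4 (the size of a minor thirteenth) reaches Bb2.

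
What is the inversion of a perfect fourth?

Interval numbers invert to sum to nine: 4 + 5 = 9, so a fourth inverts to a fifth.
The quality also flips — perfect stays perfect — giving a perfect fifth.

perfect 5th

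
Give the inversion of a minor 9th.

major seventh

First reduce the compound minor ninth to its simple form, a minor second.
Inverted interval numbers add to nine, so a second pairs with a seventh (2 + 7 = 9).
The quality also flips — minor becomes major — giving a major seventh.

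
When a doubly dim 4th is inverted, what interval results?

doubly augmented fifth

The rule of nine gives the new number: 9 − 4 = 5, so a fourth becomes a fifth.
Quality inverts too: doubly diminished becomes doubly augmented. That makes the inversion a doubly augmented fifth.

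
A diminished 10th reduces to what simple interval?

Each octave removed subtracts seven from the number: 10 − 7 = 3.
So a diminished tenth is an octave plus a diminished third. The quality is unchanged.

diminished 3rd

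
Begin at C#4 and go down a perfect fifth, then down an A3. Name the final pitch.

Db3

A perfect fifth down from C#4 is F#3.
Down an augmented third from F#3: Db3 (5 semitones down).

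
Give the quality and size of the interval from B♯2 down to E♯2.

perfect fifth

Descending from B#2 to E#2 is the same interval as ascending E#2 to B#2.
E to B spans five letter names (E-F-G-A-B), so the interval is some kind of fifth.
The perfect fifth spans 7 semitones, and E#2 to B#2 is exactly 7 semitones — so this is a perfect fifth.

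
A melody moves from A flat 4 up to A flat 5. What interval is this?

perfect 8th

A to A is the same letter name, plus an octave: an octave.
Counting semitones, Ab4→Ab5 is 12, which is the perfect octave.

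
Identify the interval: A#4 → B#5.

A to B spans two letter names (A-B), plus an octave, so the interval is some kind of ninth.
A#4 to B#5 is 14 semitones, matching the major ninth exactly, so the quality is major.
(Equivalently, a compound major second: a major second plus an octave.)

major ninth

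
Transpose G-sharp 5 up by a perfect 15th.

For a fifteenth the letter name doesn't change: still G, two octaves up.
A perfect fifteenth spans 24 semitones, so from G#5 the target pitch is G#7.

G-sharp 7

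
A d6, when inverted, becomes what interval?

augmented 3rd

The rule of nine gives the new number: 9 − 6 = 3, so a sixth becomes a third.
And diminished becomes augmented under inversion, so we get an augmented third.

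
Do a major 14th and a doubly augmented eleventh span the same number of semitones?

A major fourteenth is 23 semitones but a doubly augmented eleventh is 19 semitones — different sizes.

No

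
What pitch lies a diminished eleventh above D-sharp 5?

G 6

Four letters up from D (plus an octave) reaches G.
A diminished eleventh spans 16 semitones, so from D#5 the target pitch is G6.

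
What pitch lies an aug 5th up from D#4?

The fifth takes the letter from D up to A.
Moving 8 semitones up from D#4 (the size of an augmented fifth) reaches A##4.

A##4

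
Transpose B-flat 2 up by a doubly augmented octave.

B-sharp 3

The letter stays B (same as the start), shifted an octave up.
A doubly augmented octave spans 14 semitones, so from Bb2 the target pitch is B#3.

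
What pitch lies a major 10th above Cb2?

Counting three letter names plus an octave up from C lands on E.
A major tenth spans 16 semitones, so from Cb2 the target pitch is Eb3.

Eb3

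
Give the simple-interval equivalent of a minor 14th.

Subtracting seven from the interval number removes an octave: 14 − 7 = 7.
Quality carries through unchanged, so the simple form is a minor seventh.

minor seventh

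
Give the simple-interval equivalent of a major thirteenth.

major 6th

Each octave removed subtracts seven from the number: 13 − 7 = 6.
That makes a major thirteenth a compound major sixth — an octave plus a major sixth.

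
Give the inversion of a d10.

First reduce the compound diminished tenth to its simple form, a diminished third.
Inverted interval numbers add to nine, so a third pairs with a sixth (3 + 6 = 9).
The quality also flips — diminished becomes augmented — giving an augmented sixth.

A6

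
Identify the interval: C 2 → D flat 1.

major seventh

Descending from C2 to Db1 is the same interval as ascending Db1 to C2.
D to C spans seven letter names (D-E-F-G-A-B-C): a seventh.
The major seventh spans 11 semitones, and Db1 to C2 is exactly 11 semitones — so this is a major seventh.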